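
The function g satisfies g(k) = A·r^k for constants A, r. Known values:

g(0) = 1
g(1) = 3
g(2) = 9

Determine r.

3

Consecutive ratio: 3/1 = 3, and 9/3 = 3, so r = 3.
Then A·3^0 = 1 gives A = 1, and g(k) = 1·3^k.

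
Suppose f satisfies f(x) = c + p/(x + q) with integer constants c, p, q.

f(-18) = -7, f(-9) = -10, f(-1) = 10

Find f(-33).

(f(x) − c)(x + q) = p for each data point; the three points give a linear system in c and q, then p follows.
Solving: c = -5, q = 3, p = 30, so f(x) = -5 + 30/(x + 3).
Then f(-33) = -5 + 30/(-30) = -6.

-6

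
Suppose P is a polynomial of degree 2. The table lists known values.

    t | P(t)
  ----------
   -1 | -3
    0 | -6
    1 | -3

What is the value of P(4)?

42

Write P(t) = at² + bt + c; the 3 given values yield a linear system in the 3 coefficients.
Solving, P(t) = 3t² - 6.
Then P(4) = 42.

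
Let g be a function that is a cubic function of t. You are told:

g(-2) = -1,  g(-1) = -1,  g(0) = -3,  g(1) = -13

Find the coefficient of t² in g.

-4

Write g(t) = at³ + bt² + ct + d; the 4 given values yield a linear system in the 4 coefficients.
Solving, g(t) = -t³ - 4t² - 5t - 3.
The coefficient of t² is -4.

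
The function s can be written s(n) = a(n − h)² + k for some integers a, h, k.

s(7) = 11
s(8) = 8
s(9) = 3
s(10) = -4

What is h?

First differences -3, -5, -7; second difference -2 = 2a, so a = -1.
Expanding, the n-coefficient is −2ah = 2h; matching it to the data gives h = 6, and then k = 12.
So s(n) = -1(n − 6)² + 12.
Hence h = 6.

6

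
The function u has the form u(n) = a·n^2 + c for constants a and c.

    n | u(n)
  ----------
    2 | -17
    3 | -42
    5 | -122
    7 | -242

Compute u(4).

-77

From u(2) = -17 and u(3) = -42: 4a + c = -17 and 9a + c = -42.
Subtracting: 5a = -25, so a = -5; then c = -17 − (-5)·4 = 3.
So u(n) = -5n² + 3, and u(4) = -77.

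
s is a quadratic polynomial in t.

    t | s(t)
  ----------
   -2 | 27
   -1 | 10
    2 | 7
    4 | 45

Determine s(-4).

Write s(t) = at² + bt + c; the 4 given values yield a linear system in the 3 coefficients.
Solving, s(t) = 4t² - 5t + 1.
Then s(-4) = 85.

85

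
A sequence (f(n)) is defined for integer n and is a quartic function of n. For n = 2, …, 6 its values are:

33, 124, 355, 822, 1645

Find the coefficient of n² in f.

-3

Write f(n) = an^4 + bn³ + cn² + dn + e; the 5 given values yield a linear system in the 5 coefficients.
Solving, f(n) = n^4 + 2n³ - 3n² + 3n + 7.
The coefficient of n² is -3.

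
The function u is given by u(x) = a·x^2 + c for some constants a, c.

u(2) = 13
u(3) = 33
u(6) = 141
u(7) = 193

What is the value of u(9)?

From u(2) = 13 and u(3) = 33: 4a + c = 13 and 9a + c = 33.
Subtracting: 5a = 20, so a = 4; then c = 13 − 4·4 = -3.
So u(x) = 4x² − 3, and u(9) = 321.

321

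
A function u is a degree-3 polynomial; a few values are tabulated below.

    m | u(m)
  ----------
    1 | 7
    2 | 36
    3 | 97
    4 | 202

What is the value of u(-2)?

-8

Write u(m) = am³ + bm² + cm + d; the 4 given values yield a linear system in the 4 coefficients.
Solving, u(m) = 2m³ + 4m² + 3m - 2.
Then u(-2) = -8.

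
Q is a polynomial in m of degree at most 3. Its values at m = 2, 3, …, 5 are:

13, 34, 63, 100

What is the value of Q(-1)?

-2

Write Q(m) = am³ + bm² + cm + d; the 4 given values yield a linear system in the 4 coefficients.
Solving, the leading coefficient vanishes, and Q(m) = 4m² + m - 5.
Then Q(-1) = -2.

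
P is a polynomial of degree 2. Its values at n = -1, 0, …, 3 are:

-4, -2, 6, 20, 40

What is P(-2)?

0

Write P(n) = an² + bn + c; the 5 given values yield a linear system in the 3 coefficients.
Solving, P(n) = 3n² + 5n - 2.
Then P(-2) = 0.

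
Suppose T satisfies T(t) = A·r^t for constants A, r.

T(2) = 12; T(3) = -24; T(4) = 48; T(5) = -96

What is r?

Consecutive ratio: -24/12 = -2, and 48/(-24) = -2, so r = -2.
Then A·(-2)^2 = 12 gives A = 3, and T(t) = 3·(-2)^t.

-2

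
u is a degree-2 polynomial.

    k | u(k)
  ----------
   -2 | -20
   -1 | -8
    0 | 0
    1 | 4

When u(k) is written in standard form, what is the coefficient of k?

6

First differences: 12, 8, 4. Second differences: -4, -4.
Level-2 differences are constant, so u has degree 2.
Fitting a degree-2 polynomial gives u(k) = -2k² + 6k.
The coefficient of k is 6.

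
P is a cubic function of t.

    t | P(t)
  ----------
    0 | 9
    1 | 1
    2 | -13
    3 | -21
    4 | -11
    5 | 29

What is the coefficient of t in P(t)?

-1

First differences: -8, -14, -8, 10, 40. Second differences: -6, 6, 18, 30. Third differences: 12, 12, 12.
Level-3 differences are constant, so P has degree 3.
Fitting a degree-3 polynomial gives P(t) = 2t³ - 9t² - t + 9.
The coefficient of t is -1.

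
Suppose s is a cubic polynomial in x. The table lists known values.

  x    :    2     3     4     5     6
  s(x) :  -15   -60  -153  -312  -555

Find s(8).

-1365

Write s(x) = ax³ + bx² + cx + d; the 5 given values yield a linear system in the 4 coefficients.
Solving, s(x) = -3x³ + 3x² - 3x + 3.
Then s(8) = -1365.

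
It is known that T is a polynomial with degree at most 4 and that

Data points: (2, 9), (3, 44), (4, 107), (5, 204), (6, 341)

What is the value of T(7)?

524

Write T(k) = ak^4 + bk³ + ck² + dk + e; the 5 given values yield a linear system in the 5 coefficients.
Solving, the leading coefficient vanishes, and T(k) = k³ + 5k² - 9k - 1.
Then T(7) = 524.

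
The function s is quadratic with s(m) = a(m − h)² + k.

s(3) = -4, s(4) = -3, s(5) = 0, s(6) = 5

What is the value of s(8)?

First differences 1, 3, 5; second difference 2 = 2a, so a = 1.
Expanding, the m-coefficient is −2ah = -2h; matching it to the data gives h = 3, and then k = -4.
So s(m) = 1(m − 3)² − 4.
s(8) = 1·5² − 4 = 21.

21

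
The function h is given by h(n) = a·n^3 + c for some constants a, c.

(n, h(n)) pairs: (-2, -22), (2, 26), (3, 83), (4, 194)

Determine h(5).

377

From h(-2) = -22 and h(2) = 26: -8a + c = -22 and 8a + c = 26.
Subtracting: 16a = 48, so a = 3; then c = -22 − 3·(-8) = 2.
So h(n) = 3n³ + 2, and h(5) = 377.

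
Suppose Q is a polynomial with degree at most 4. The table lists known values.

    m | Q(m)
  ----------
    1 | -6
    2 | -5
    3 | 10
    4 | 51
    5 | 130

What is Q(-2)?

-45

Write Q(m) = am^4 + bm³ + cm² + dm + e; the 5 given values yield a linear system in the 5 coefficients.
Solving, the leading coefficient vanishes, and Q(m) = 2m³ - 5m² + 2m - 5.
Then Q(-2) = -45.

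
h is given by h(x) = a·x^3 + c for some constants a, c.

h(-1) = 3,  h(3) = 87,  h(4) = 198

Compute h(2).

From h(-1) = 3 and h(3) = 87: -1a + c = 3 and 27a + c = 87.
Subtracting: 28a = 84, so a = 3; then c = 3 − 3·(-1) = 6.
So h(x) = 3x³ + 6, and h(2) = 30.

30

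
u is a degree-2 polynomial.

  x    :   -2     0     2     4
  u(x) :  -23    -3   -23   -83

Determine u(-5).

-128

Write u(x) = ax² + bx + c; the 4 given values yield a linear system in the 3 coefficients.
Solving, u(x) = -5x² - 3.
Then u(-5) = -128.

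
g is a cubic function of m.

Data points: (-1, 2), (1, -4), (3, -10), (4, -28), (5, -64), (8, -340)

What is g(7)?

Write g(m) = am³ + bm² + cm + d; the 6 given values yield a linear system in the 4 coefficients.
Solving, g(m) = -m³ + 3m² - 2m - 4.
Then g(7) = -214.

-214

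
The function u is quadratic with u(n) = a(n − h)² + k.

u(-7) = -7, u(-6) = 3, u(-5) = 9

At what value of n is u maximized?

First differences 10, 6; second difference -4 = 2a, so a = -2.
Expanding, the n-coefficient is −2ah = 4h; matching it to the data gives h = -4, and then k = 11.
So u(n) = -2(n + 4)² + 11.
Hence h = -4.

-4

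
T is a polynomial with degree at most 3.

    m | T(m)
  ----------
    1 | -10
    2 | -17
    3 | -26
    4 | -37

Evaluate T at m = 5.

-50

First differences: -7, -9, -11. Second differences: -2, -2.
Level-2 differences are constant, so T has degree 2.
Fitting a degree-2 polynomial gives T(m) = -m² - 4m - 5.
Then T(5) = -50.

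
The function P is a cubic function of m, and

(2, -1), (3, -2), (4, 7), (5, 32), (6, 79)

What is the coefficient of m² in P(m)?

Write P(m) = am³ + bm² + cm + d; the 5 given values yield a linear system in the 4 coefficients.
Solving, P(m) = m³ - 4m² + 7.
The coefficient of m² is -4.

-4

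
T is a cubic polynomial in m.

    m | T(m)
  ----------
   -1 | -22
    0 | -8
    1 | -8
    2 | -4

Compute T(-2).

-68

Write T(m) = am³ + bm² + cm + d; the 4 given values yield a linear system in the 4 coefficients.
Solving, T(m) = 3m³ - 7m² + 4m - 8.
Then T(-2) = -68.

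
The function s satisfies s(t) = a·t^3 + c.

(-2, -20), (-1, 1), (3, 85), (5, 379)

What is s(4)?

196

From s(-2) = -20 and s(-1) = 1: -8a + c = -20 and -1a + c = 1.
Subtracting: 7a = 21, so a = 3; then c = -20 − 3·(-8) = 4.
So s(t) = 3t³ + 4, and s(4) = 196.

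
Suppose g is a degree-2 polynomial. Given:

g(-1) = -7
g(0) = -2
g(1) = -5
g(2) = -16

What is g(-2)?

-20

First differences: 5, -3, -11. Second differences: -8, -8.
Level-2 differences are constant, so g has degree 2.
Fitting a degree-2 polynomial gives g(k) = -4k² + k - 2.
Then g(-2) = -20.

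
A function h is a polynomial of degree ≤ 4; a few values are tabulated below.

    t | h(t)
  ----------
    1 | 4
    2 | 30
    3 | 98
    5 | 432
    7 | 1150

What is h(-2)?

Write h(t) = at^4 + bt³ + ct² + dt + e; the 5 given values yield a linear system in the 5 coefficients.
Solving, the leading coefficient vanishes, and h(t) = 3t³ + 3t² - 4t + 2.
Then h(-2) = -2.

-2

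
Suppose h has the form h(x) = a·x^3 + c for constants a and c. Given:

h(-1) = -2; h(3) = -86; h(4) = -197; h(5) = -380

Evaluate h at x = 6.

From h(-1) = -2 and h(3) = -86: -1a + c = -2 and 27a + c = -86.
Subtracting: 28a = -84, so a = -3; then c = -2 − (-3)·(-1) = -5.
So h(x) = -3x³ − 5, and h(6) = -653.

-653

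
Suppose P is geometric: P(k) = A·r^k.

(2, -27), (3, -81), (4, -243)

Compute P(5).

-729

Consecutive ratio: -81/(-27) = 3, and -243/(-81) = 3, so r = 3.
Then A·3^2 = -27 gives A = -3, and P(k) = -3·3^k.
P(5) = -3·3^5 = -729.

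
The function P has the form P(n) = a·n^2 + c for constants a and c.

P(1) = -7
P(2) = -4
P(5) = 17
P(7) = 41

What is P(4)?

From P(1) = -7 and P(2) = -4: 1a + c = -7 and 4a + c = -4.
Subtracting: 3a = 3, so a = 1; then c = -7 − 1·1 = -8.
So P(n) = 1n² − 8, and P(4) = 8.

8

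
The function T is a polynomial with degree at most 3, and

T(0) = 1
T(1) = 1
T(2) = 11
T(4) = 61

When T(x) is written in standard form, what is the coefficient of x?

-5

Write T(x) = ax³ + bx² + cx + d; the 4 given values yield a linear system in the 4 coefficients.
Solving, the leading coefficient vanishes, and T(x) = 5x² - 5x + 1.
The coefficient of x is -5.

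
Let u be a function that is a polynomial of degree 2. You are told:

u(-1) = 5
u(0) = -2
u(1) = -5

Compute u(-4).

50

Write u(n) = an² + bn + c; the 3 given values yield a linear system in the 3 coefficients.
Solving, u(n) = 2n² - 5n - 2.
Then u(-4) = 50.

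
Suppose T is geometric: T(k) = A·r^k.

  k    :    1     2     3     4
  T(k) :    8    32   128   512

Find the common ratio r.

Consecutive ratio: 32/8 = 4, and 128/32 = 4, so r = 4.
Then A·4^1 = 8 gives A = 2, and T(k) = 2·4^k.

4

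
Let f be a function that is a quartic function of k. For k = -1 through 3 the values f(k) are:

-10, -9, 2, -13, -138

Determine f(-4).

Write f(k) = ak^4 + bk³ + ck² + dk + e; the 5 given values yield a linear system in the 5 coefficients.
Solving, f(k) = -2k^4 - 2k³ + 7k² + 8k - 9.
Then f(-4) = -313.

-313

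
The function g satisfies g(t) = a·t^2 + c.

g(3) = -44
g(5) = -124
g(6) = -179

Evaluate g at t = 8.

From g(3) = -44 and g(5) = -124: 9a + c = -44 and 25a + c = -124.
Subtracting: 16a = -80, so a = -5; then c = -44 − (-5)·9 = 1.
So g(t) = -5t² + 1, and g(8) = -319.

-319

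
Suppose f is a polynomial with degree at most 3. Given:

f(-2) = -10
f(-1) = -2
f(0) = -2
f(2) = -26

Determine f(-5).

Write f(x) = ax³ + bx² + cx + d; the 4 given values yield a linear system in the 4 coefficients.
Solving, the leading coefficient vanishes, and f(x) = -4x² - 4x - 2.
Then f(-5) = -82.

-82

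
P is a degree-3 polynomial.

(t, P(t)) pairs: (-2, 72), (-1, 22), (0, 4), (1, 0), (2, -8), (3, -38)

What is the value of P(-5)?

594

First differences: -50, -18, -4, -8, -30. Second differences: 32, 14, -4, -22. Third differences: -18, -18, -18.
Level-3 differences are constant, so P has degree 3.
Fitting a degree-3 polynomial gives P(t) = -3t³ + 7t² - 8t + 4.
Then P(-5) = 594.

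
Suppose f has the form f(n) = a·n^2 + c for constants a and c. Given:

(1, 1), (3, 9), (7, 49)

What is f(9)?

81

From f(1) = 1 and f(3) = 9: 1a + c = 1 and 9a + c = 9.
Subtracting: 8a = 8, so a = 1; then c = 1 − 1·1 = 0.
So f(n) = 1n² + 0, and f(9) = 81.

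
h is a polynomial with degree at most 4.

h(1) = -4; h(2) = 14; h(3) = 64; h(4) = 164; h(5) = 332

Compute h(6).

586

First differences: 18, 50, 100, 168. Second differences: 32, 50, 68. Third differences: 18, 18.
Level-3 differences are constant, so h has degree 3.
Extending the table by one column gives the next first difference 254, so h(6) = 332 + 254 = 586.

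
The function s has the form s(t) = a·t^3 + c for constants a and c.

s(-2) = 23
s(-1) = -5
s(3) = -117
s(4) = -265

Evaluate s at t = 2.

From s(-2) = 23 and s(-1) = -5: -8a + c = 23 and -1a + c = -5.
Subtracting: 7a = -28, so a = -4; then c = 23 − (-4)·(-8) = -9.
So s(t) = -4t³ − 9, and s(2) = -41.

-41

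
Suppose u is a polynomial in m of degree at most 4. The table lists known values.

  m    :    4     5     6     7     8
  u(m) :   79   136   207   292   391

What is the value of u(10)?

Write u(m) = am^4 + bm³ + cm² + dm + e; the 5 given values yield a linear system in the 5 coefficients.
Solving, the top 2 coefficients vanish, and u(m) = 7m² - 6m - 9.
Then u(10) = 631.

631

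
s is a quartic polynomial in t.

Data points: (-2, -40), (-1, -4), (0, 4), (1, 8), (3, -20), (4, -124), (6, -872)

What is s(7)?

-1732

Write s(t) = at^4 + bt³ + ct² + dt + e; the 7 given values yield a linear system in the 5 coefficients.
Solving, s(t) = -t^4 + 2t³ - t² + 4t + 4.
Then s(7) = -1732.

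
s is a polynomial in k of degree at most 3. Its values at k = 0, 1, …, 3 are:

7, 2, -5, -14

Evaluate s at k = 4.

-25

Write s(k) = ak³ + bk² + ck + d; the 4 given values yield a linear system in the 4 coefficients.
Solving, the leading coefficient vanishes, and s(k) = -k² - 4k + 7.
Then s(4) = -25.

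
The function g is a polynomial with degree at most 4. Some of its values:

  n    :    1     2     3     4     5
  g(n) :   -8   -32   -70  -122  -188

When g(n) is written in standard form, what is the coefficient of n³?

Write g(n) = an^4 + bn³ + cn² + dn + e; the 5 given values yield a linear system in the 5 coefficients.
Solving, the top 2 coefficients vanish, and g(n) = -7n² - 3n + 2.
The coefficient of n³ is 0.

0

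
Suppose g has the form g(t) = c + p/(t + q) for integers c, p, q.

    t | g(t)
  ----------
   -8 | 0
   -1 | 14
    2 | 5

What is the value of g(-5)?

(g(t) − c)(t + q) = p for each data point; the three points give a linear system in c and q, then p follows.
Solving: c = 2, q = 2, p = 12, so g(t) = 2 + 12/(t + 2).
Then g(-5) = 2 + 12/(-3) = -2.

-2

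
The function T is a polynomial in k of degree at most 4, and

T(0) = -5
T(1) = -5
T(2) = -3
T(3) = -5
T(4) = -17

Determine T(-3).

67

Write T(k) = ak^4 + bk³ + ck² + dk + e; the 5 given values yield a linear system in the 5 coefficients.
Solving, the leading coefficient vanishes, and T(k) = -k³ + 4k² - 3k - 5.
Then T(-3) = 67.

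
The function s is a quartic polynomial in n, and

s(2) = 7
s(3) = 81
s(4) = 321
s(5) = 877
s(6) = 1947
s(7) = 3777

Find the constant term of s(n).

-3

Write s(n) = an^4 + bn³ + cn² + dn + e; the 6 given values yield a linear system in the 5 coefficients.
Solving, s(n) = 2n^4 - 3n³ + n - 3.
The constant term is s(0) = -3.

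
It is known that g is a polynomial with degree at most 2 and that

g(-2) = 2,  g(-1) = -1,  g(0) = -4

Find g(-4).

First differences: -3, -3.
Level-1 differences are constant, so g has degree 1.
Fitting a degree-1 polynomial gives g(x) = -3x - 4.
Then g(-4) = 8.

8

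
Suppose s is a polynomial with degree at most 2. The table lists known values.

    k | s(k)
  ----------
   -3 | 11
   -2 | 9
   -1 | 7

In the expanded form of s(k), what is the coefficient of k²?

Write s(k) = ak² + bk + c; the 3 given values yield a linear system in the 3 coefficients.
Solving, the leading coefficient vanishes, and s(k) = -2k + 5.
The coefficient of k² is 0.

0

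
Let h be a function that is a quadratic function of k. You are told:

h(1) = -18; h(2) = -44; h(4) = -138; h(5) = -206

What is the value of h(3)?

Write h(k) = ak² + bk + c; the 4 given values yield a linear system in the 3 coefficients.
Solving, h(k) = -7k² - 5k - 6.
Then h(3) = -84.

-84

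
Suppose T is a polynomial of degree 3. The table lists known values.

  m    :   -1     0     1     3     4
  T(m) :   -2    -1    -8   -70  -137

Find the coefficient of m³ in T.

-1

Write T(m) = am³ + bm² + cm + d; the 5 given values yield a linear system in the 4 coefficients.
Solving, T(m) = -m³ - 4m² - 2m - 1.
The coefficient of m³ is -1.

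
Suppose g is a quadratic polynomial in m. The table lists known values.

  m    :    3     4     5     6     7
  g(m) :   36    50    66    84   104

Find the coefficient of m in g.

Write g(m) = am² + bm + c; the 5 given values yield a linear system in the 3 coefficients.
Solving, g(m) = m² + 7m + 6.
The coefficient of m is 7.

7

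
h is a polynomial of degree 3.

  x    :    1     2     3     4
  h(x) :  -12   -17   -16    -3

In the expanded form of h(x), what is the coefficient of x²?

-3

Write h(x) = ax³ + bx² + cx + d; the 4 given values yield a linear system in the 4 coefficients.
Solving, h(x) = x³ - 3x² - 3x - 7.
The coefficient of x² is -3.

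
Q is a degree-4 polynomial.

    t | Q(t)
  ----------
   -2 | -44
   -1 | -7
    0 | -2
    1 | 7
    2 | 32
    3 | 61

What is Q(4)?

58

Write Q(t) = at^4 + bt³ + ct² + dt + e; the 6 given values yield a linear system in the 5 coefficients.
Solving, Q(t) = -t^4 + 4t³ + 3t² + 3t - 2.
Then Q(4) = 58.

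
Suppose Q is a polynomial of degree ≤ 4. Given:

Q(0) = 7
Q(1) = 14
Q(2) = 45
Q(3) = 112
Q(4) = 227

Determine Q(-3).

First differences: 7, 31, 67, 115. Second differences: 24, 36, 48. Third differences: 12, 12.
Level-3 differences are constant, so Q has degree 3.
Fitting a degree-3 polynomial gives Q(m) = 2m³ + 6m² - m + 7.
Then Q(-3) = 10.

10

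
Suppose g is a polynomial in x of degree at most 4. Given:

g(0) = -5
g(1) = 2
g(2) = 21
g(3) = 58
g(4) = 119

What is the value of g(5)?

210

Write g(x) = ax^4 + bx³ + cx² + dx + e; the 5 given values yield a linear system in the 5 coefficients.
Solving, the leading coefficient vanishes, and g(x) = x³ + 3x² + 3x - 5.
Then g(5) = 210.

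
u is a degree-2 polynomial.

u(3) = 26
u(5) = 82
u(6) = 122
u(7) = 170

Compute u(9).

Write u(m) = am² + bm + c; the 4 given values yield a linear system in the 3 coefficients.
Solving, u(m) = 4m² - 4m + 2.
Then u(9) = 290.

290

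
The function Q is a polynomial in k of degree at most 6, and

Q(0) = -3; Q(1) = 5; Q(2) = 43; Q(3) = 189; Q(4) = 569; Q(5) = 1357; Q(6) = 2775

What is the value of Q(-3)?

First differences: 8, 38, 146, 380, 788, 1418. Second differences: 30, 108, 234, 408, 630. Third differences: 78, 126, 174, 222. Fourth differences: 48, 48, 48.
Level-4 differences are constant, so Q has degree 4.
Fitting a degree-4 polynomial gives Q(k) = 2k^4 + k³ - 2k² + 7k - 3.
Then Q(-3) = 93.

93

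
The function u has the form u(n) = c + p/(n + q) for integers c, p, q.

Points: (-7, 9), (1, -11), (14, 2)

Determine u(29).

(u(n) − c)(n + q) = p for each data point; the three points give a linear system in c and q, then p follows.
Solving: c = 4, q = 1, p = -30, so u(n) = 4 − 30/(n + 1).
Then u(29) = 4 − 30/30 = 3.

3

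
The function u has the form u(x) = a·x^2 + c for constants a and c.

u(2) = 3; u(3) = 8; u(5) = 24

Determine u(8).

63

From u(2) = 3 and u(3) = 8: 4a + c = 3 and 9a + c = 8.
Subtracting: 5a = 5, so a = 1; then c = 3 − 1·4 = -1.
So u(x) = 1x² − 1, and u(8) = 63.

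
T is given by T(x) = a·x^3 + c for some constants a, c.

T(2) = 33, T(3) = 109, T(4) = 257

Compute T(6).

From T(2) = 33 and T(3) = 109: 8a + c = 33 and 27a + c = 109.
Subtracting: 19a = 76, so a = 4; then c = 33 − 4·8 = 1.
So T(x) = 4x³ + 1, and T(6) = 865.

865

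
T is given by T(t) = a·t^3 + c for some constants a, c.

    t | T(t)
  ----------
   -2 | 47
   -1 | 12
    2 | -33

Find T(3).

From T(-2) = 47 and T(-1) = 12: -8a + c = 47 and -1a + c = 12.
Subtracting: 7a = -35, so a = -5; then c = 47 − (-5)·(-8) = 7.
So T(t) = -5t³ + 7, and T(3) = -128.

-128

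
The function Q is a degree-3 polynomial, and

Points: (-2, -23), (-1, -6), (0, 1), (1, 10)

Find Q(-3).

-62

Write Q(n) = an³ + bn² + cn + d; the 4 given values yield a linear system in the 4 coefficients.
Solving, Q(n) = 2n³ + n² + 6n + 1.
Then Q(-3) = -62.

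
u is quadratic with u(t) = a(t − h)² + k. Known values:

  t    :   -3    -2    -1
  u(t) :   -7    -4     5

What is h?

First differences 3, 9; second difference 6 = 2a, so a = 3.
Expanding, the t-coefficient is −2ah = -6h; matching it to the data gives h = -3, and then k = -7.
So u(t) = 3(t + 3)² − 7.
Hence h = -3.

-3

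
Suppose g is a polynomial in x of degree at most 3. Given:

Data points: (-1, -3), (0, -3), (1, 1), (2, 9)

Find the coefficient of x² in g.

2

First differences: 0, 4, 8. Second differences: 4, 4.
Level-2 differences are constant, so g has degree 2.
Fitting a degree-2 polynomial gives g(x) = 2x² + 2x - 3.
The coefficient of x² is 2.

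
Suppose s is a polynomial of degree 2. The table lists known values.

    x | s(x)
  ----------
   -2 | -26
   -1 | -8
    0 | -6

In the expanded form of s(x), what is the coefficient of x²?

Write s(x) = ax² + bx + c; the 3 given values yield a linear system in the 3 coefficients.
Solving, s(x) = -8x² - 6x - 6.
The coefficient of x² is -8.

-8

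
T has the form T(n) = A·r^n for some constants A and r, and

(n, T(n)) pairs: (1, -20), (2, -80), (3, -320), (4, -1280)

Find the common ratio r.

4

Consecutive ratio: -80/(-20) = 4, and -320/(-80) = 4, so r = 4.
Then A·4^1 = -20 gives A = -5, and T(n) = -5·4^n.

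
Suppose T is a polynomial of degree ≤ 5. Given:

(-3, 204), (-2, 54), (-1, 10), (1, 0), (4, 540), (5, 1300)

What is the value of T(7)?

Write T(t) = at^5 + bt^4 + ct³ + dt² + et + p; the 6 given values yield a linear system in the 6 coefficients.
Solving, the leading coefficient vanishes, and T(t) = 2t^4 + 3t² - 5t.
Then T(7) = 4914.

4914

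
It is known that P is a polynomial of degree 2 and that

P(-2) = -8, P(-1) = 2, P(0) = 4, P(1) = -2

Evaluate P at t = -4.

-52

First differences: 10, 2, -6. Second differences: -8, -8.
Level-2 differences are constant, so P has degree 2.
Fitting a degree-2 polynomial gives P(t) = -4t² - 2t + 4.
Then P(-4) = -52.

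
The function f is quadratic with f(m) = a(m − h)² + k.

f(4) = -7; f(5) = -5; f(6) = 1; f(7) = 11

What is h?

First differences 2, 6, 10; second difference 4 = 2a, so a = 2.
Expanding, the m-coefficient is −2ah = -4h; matching it to the data gives h = 4, and then k = -7.
So f(m) = 2(m − 4)² − 7.
Hence h = 4.

4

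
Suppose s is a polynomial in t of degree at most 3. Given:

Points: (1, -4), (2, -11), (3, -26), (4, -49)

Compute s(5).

First differences: -7, -15, -23. Second differences: -8, -8.
Level-2 differences are constant, so s has degree 2.
Fitting a degree-2 polynomial gives s(t) = -4t² + 5t - 5.
Then s(5) = -80.

-80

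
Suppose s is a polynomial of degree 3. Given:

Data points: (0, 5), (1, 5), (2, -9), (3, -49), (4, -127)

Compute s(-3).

First differences: 0, -14, -40, -78. Second differences: -14, -26, -38. Third differences: -12, -12.
Level-3 differences are constant, so s has degree 3.
Fitting a degree-3 polynomial gives s(m) = -2m³ - m² + 3m + 5.
Then s(-3) = 41.

41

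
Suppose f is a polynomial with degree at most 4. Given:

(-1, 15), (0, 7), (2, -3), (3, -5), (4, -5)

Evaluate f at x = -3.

37

Write f(x) = ax^4 + bx³ + cx² + dx + e; the 5 given values yield a linear system in the 5 coefficients.
Solving, the top 2 coefficients vanish, and f(x) = x² - 7x + 7.
Then f(-3) = 37.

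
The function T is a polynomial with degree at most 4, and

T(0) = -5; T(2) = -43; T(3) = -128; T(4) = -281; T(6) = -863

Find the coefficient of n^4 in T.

0

Write T(n) = an^4 + bn³ + cn² + dn + e; the 5 given values yield a linear system in the 5 coefficients.
Solving, the leading coefficient vanishes, and T(n) = -3n³ - 7n² + 7n - 5.
The coefficient of n^4 is 0.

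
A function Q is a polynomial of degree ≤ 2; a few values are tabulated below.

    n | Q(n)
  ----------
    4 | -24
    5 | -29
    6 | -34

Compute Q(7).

-39

First differences: -5, -5.
Level-1 differences are constant, so Q has degree 1.
Fitting a degree-1 polynomial gives Q(n) = -5n - 4.
Then Q(7) = -39.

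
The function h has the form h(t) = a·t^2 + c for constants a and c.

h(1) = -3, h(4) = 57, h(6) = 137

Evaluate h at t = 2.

From h(1) = -3 and h(4) = 57: 1a + c = -3 and 16a + c = 57.
Subtracting: 15a = 60, so a = 4; then c = -3 − 4·1 = -7.
So h(t) = 4t² − 7, and h(2) = 9.

9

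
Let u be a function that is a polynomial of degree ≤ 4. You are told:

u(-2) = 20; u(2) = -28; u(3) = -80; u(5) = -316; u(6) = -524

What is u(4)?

-172

Write u(k) = ak^4 + bk³ + ck² + dk + e; the 5 given values yield a linear system in the 5 coefficients.
Solving, the leading coefficient vanishes, and u(k) = -2k³ - 2k² - 4k + 4.
Then u(4) = -172.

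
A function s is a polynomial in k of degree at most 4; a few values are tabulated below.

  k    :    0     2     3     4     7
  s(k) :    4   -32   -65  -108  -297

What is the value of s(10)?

Write s(k) = ak^4 + bk³ + ck² + dk + e; the 5 given values yield a linear system in the 5 coefficients.
Solving, the top 2 coefficients vanish, and s(k) = -5k² - 8k + 4.
Then s(10) = -576.

-576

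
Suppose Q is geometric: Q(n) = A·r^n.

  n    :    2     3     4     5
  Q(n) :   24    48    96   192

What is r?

Consecutive ratio: 48/24 = 2, and 96/48 = 2, so r = 2.
Then A·2^2 = 24 gives A = 6, and Q(n) = 6·2^n.

2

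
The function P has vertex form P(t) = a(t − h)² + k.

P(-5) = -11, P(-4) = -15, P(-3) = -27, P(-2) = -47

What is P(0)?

First differences -4, -12, -20; second difference -8 = 2a, so a = -4.
Expanding, the t-coefficient is −2ah = 8h; matching it to the data gives h = -5, and then k = -11.
So P(t) = -4(t + 5)² − 11.
P(0) = -4·5² − 11 = -111.

-111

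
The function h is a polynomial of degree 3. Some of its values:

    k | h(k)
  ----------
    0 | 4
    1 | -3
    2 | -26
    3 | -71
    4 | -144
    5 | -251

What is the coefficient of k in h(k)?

Write h(k) = ak³ + bk² + ck + d; the 6 given values yield a linear system in the 4 coefficients.
Solving, h(k) = -k³ - 5k² - k + 4.
The coefficient of k is -1.

-1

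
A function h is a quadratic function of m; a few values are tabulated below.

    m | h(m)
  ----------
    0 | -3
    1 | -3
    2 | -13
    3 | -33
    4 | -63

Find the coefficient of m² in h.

-5

First differences: 0, -10, -20, -30. Second differences: -10, -10, -10.
Level-2 differences are constant, so h has degree 2.
Fitting a degree-2 polynomial gives h(m) = -5m² + 5m - 3.
The coefficient of m² is -5.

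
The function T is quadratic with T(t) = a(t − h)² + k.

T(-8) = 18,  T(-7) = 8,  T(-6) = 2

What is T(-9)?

32

First differences -10, -6; second difference 4 = 2a, so a = 2.
Expanding, the t-coefficient is −2ah = -4h; matching it to the data gives h = -5, and then k = 0.
So T(t) = 2(t + 5)² + 0.
T(-9) = 2·(-4)² + 0 = 32.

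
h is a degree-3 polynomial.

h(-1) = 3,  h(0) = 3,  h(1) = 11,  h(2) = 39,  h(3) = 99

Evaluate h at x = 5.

363

First differences: 0, 8, 28, 60. Second differences: 8, 20, 32. Third differences: 12, 12.
Level-3 differences are constant, so h has degree 3.
Fitting a degree-3 polynomial gives h(x) = 2x³ + 4x² + 2x + 3.
Then h(5) = 363.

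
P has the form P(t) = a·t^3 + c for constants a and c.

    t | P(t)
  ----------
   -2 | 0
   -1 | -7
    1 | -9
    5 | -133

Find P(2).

From P(-2) = 0 and P(-1) = -7: -8a + c = 0 and -1a + c = -7.
Subtracting: 7a = -7, so a = -1; then c = 0 − (-1)·(-8) = -8.
So P(t) = -1t³ − 8, and P(2) = -16.

-16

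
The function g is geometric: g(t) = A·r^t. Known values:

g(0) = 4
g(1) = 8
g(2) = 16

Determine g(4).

64

Consecutive ratio: 8/4 = 2, and 16/8 = 2, so r = 2.
Then A·2^0 = 4 gives A = 4, and g(t) = 4·2^t.
g(4) = 4·2^4 = 64.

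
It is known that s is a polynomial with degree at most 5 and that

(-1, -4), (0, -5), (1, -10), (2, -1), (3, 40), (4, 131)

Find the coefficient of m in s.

First differences: -1, -5, 9, 41, 91. Second differences: -4, 14, 32, 50. Third differences: 18, 18, 18.
Level-3 differences are constant, so s has degree 3.
Fitting a degree-3 polynomial gives s(m) = 3m³ - 2m² - 6m - 5.
The coefficient of m is -6.

-6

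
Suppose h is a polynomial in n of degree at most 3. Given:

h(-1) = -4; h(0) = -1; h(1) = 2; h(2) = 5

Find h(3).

First differences: 3, 3, 3.
Level-1 differences are constant, so h has degree 1.
Fitting a degree-1 polynomial gives h(n) = 3n - 1.
Then h(3) = 8.

8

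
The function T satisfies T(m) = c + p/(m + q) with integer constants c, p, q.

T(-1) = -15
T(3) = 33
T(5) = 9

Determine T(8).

3

(T(m) − c)(m + q) = p for each data point; the three points give a linear system in c and q, then p follows.
Solving: c = -3, q = -2, p = 36, so T(m) = -3 + 36/(m − 2).
Then T(8) = -3 + 36/6 = 3.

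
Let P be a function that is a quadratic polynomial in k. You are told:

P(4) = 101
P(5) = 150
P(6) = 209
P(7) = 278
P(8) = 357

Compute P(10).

545

First differences: 49, 59, 69, 79. Second differences: 10, 10, 10.
Level-2 differences are constant, so P has degree 2.
Fitting a degree-2 polynomial gives P(k) = 5k² + 4k + 5.
Then P(10) = 545.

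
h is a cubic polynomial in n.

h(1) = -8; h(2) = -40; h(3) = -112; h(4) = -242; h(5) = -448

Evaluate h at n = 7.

Write h(n) = an³ + bn² + cn + d; the 5 given values yield a linear system in the 4 coefficients.
Solving, h(n) = -3n³ - 2n² - 5n + 2.
Then h(7) = -1160.

-1160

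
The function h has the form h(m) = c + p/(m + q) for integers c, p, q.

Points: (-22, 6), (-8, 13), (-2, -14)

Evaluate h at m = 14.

2

(h(m) − c)(m + q) = p for each data point; the three points give a linear system in c and q, then p follows.
Solving: c = 4, q = 4, p = -36, so h(m) = 4 − 36/(m + 4).
Then h(14) = 4 − 36/18 = 2.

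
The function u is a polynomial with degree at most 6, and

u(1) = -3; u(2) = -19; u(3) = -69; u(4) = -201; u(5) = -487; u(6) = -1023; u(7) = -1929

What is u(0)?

First differences: -16, -50, -132, -286, -536, -906. Second differences: -34, -82, -154, -250, -370. Third differences: -48, -72, -96, -120. Fourth differences: -24, -24, -24.
Level-4 differences are constant, so u has degree 4.
Fitting a degree-4 polynomial gives u(n) = -n^4 + 2n³ - 4n² - 3n + 3.
Then u(0) = 3.

3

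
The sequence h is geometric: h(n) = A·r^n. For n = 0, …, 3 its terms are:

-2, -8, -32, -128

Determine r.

4

Consecutive ratio: -8/(-2) = 4, and -32/(-8) = 4, so r = 4.
Then A·4^0 = -2 gives A = -2, and h(n) = -2·4^n.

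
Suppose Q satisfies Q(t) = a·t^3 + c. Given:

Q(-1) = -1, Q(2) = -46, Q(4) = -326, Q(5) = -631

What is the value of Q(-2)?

From Q(-1) = -1 and Q(2) = -46: -1a + c = -1 and 8a + c = -46.
Subtracting: 9a = -45, so a = -5; then c = -1 − (-5)·(-1) = -6.
So Q(t) = -5t³ − 6, and Q(-2) = 34.

34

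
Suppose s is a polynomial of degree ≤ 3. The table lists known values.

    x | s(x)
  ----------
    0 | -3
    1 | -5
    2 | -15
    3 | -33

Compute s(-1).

First differences: -2, -10, -18. Second differences: -8, -8.
Level-2 differences are constant, so s has degree 2.
Fitting a degree-2 polynomial gives s(x) = -4x² + 2x - 3.
Then s(-1) = -9.

-9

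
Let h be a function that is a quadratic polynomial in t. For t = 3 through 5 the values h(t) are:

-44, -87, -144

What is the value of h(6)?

-215

Write h(t) = at² + bt + c; the 3 given values yield a linear system in the 3 coefficients.
Solving, h(t) = -7t² + 6t + 1.
Then h(6) = -215.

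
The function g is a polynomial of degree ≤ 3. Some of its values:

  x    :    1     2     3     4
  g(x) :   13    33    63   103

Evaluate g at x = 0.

3

Write g(x) = ax³ + bx² + cx + d; the 4 given values yield a linear system in the 4 coefficients.
Solving, the leading coefficient vanishes, and g(x) = 5x² + 5x + 3.
Then g(0) = 3.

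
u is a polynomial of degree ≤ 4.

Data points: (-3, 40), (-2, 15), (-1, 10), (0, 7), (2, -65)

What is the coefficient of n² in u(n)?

-8

Write u(n) = an^4 + bn³ + cn² + dn + e; the 5 given values yield a linear system in the 5 coefficients.
Solving, the leading coefficient vanishes, and u(n) = -3n³ - 8n² - 8n + 7.
The coefficient of n² is -8.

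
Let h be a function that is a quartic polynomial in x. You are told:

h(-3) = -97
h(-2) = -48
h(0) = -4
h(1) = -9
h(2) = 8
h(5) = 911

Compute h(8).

Write h(x) = ax^4 + bx³ + cx² + dx + e; the 6 given values yield a linear system in the 5 coefficients.
Solving, h(x) = x^4 + 4x³ - 8x² - 2x - 4.
Then h(8) = 5612.

5612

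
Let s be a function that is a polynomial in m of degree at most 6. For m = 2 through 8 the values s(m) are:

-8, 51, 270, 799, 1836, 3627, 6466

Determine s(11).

24931

First differences: 59, 219, 529, 1037, 1791, 2839. Second differences: 160, 310, 508, 754, 1048. Third differences: 150, 198, 246, 294. Fourth differences: 48, 48, 48.
Level-4 differences are constant, so s has degree 4.
Fitting a degree-4 polynomial gives s(m) = 2m^4 - 3m³ - 3m² + m - 6.
Then s(11) = 24931.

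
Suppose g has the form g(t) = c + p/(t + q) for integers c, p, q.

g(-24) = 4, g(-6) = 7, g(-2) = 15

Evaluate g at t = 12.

1

(g(t) − c)(t + q) = p for each data point; the three points give a linear system in c and q, then p follows.
Solving: c = 3, q = 0, p = -24, so g(t) = 3 − 24/(t + 0).
Then g(12) = 3 − 24/12 = 1.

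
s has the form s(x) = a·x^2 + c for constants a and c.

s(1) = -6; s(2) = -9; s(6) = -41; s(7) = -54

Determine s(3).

From s(1) = -6 and s(2) = -9: 1a + c = -6 and 4a + c = -9.
Subtracting: 3a = -3, so a = -1; then c = -6 − (-1)·1 = -5.
So s(x) = -1x² − 5, and s(3) = -14.

-14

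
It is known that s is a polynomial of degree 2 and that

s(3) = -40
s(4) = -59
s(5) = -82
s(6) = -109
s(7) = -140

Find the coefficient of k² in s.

-2

First differences: -19, -23, -27, -31. Second differences: -4, -4, -4.
Level-2 differences are constant, so s has degree 2.
Fitting a degree-2 polynomial gives s(k) = -2k² - 5k - 7.
The coefficient of k² is -2.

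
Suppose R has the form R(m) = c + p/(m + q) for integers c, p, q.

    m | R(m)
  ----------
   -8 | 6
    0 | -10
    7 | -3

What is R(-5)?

(R(m) − c)(m + q) = p for each data point; the three points give a linear system in c and q, then p follows.
Solving: c = 0, q = 3, p = -30, so R(m) = -30/(m + 3).
Then R(-5) = 0 − 30/(-2) = 15.

15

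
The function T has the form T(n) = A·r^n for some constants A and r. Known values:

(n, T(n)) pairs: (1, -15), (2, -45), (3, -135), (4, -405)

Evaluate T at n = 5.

Consecutive ratio: -45/(-15) = 3, and -135/(-45) = 3, so r = 3.
Then A·3^1 = -15 gives A = -5, and T(n) = -5·3^n.
T(5) = -5·3^5 = -1215.

-1215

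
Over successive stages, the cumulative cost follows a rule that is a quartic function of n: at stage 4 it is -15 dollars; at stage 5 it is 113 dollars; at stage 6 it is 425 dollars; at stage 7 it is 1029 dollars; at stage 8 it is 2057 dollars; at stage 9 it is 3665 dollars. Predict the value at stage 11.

9365

Write the value at n as P(n).
First differences: 128, 312, 604, 1028, 1608. Second differences: 184, 292, 424, 580. Third differences: 108, 132, 156. Fourth differences: 24, 24.
Level-4 differences are constant, so P has degree 4.
Fitting a degree-4 polynomial gives P(n) = n^4 - 4n³ + n² - 6n - 7.
Then P(11) = 9365.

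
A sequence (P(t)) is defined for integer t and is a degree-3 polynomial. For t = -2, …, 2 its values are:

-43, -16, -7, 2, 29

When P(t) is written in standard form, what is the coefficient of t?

Write P(t) = at³ + bt² + ct + d; the 5 given values yield a linear system in the 4 coefficients.
Solving, P(t) = 3t³ + 6t - 7.
The coefficient of t is 6.

6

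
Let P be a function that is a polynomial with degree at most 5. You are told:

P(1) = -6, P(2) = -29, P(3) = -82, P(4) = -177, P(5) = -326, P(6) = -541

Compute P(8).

First differences: -23, -53, -95, -149, -215. Second differences: -30, -42, -54, -66. Third differences: -12, -12, -12.
Level-3 differences are constant, so P has degree 3.
Fitting a degree-3 polynomial gives P(x) = -2x³ - 3x² - 1.
Then P(8) = -1217.

-1217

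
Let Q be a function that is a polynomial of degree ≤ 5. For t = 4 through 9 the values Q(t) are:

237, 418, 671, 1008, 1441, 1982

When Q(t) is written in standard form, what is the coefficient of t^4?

0

First differences: 181, 253, 337, 433, 541. Second differences: 72, 84, 96, 108. Third differences: 12, 12, 12.
Level-3 differences are constant, so Q has degree 3.
Fitting a degree-3 polynomial gives Q(t) = 2t³ + 6t² + 5t - 7.
The coefficient of t^4 is 0.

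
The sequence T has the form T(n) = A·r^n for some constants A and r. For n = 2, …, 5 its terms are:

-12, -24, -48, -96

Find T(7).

Consecutive ratio: -24/(-12) = 2, and -48/(-24) = 2, so r = 2.
Then A·2^2 = -12 gives A = -3, and T(n) = -3·2^n.
T(7) = -3·2^7 = -384.

-384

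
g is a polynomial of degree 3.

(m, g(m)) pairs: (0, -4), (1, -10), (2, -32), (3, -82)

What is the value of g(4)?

Write g(m) = am³ + bm² + cm + d; the 4 given values yield a linear system in the 4 coefficients.
Solving, g(m) = -2m³ - 2m² - 2m - 4.
Then g(4) = -172.

-172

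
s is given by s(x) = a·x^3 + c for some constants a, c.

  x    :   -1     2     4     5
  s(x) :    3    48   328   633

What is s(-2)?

From s(-1) = 3 and s(2) = 48: -1a + c = 3 and 8a + c = 48.
Subtracting: 9a = 45, so a = 5; then c = 3 − 5·(-1) = 8.
So s(x) = 5x³ + 8, and s(-2) = -32.

-32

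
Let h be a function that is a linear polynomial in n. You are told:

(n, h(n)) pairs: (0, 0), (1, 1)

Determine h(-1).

-1

Write h(n) = an + b; the 2 given values yield a linear system in the 2 coefficients.
Solving, h(n) = n.
Then h(-1) = -1.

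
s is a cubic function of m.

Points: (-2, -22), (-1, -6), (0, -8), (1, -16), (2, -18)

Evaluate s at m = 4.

44

First differences: 16, -2, -8, -2. Second differences: -18, -6, 6. Third differences: 12, 12.
Level-3 differences are constant, so s has degree 3.
Fitting a degree-3 polynomial gives s(m) = 2m³ - 3m² - 7m - 8.
Then s(4) = 44.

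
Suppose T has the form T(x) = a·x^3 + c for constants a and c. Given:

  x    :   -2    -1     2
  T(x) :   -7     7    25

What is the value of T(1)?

From T(-2) = -7 and T(-1) = 7: -8a + c = -7 and -1a + c = 7.
Subtracting: 7a = 14, so a = 2; then c = -7 − 2·(-8) = 9.
So T(x) = 2x³ + 9, and T(1) = 11.

11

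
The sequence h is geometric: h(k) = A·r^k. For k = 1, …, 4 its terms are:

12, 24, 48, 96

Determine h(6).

Consecutive ratio: 24/12 = 2, and 48/24 = 2, so r = 2.
Then A·2^1 = 12 gives A = 6, and h(k) = 6·2^k.
h(6) = 6·2^6 = 384.

384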